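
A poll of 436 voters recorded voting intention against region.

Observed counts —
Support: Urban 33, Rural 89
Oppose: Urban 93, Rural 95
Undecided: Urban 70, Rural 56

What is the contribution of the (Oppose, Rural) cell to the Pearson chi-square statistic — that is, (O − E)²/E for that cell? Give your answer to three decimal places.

Row total (Oppose) = 188; column total (Rural) = 240; N = 436.
Expected count E = 188 × 240 / 436 = 103.4862.
Contribution = (O − E)²/E = (95 − 103.4862)² / 103.4862 = 0.696.

0.696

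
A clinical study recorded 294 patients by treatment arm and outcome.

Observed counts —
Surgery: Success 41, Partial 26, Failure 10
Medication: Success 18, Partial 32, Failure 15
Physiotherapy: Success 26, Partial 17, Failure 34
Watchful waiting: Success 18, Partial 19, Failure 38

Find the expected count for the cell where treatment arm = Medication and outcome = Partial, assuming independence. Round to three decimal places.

20.782

Row total (Medication) = 65; column total (Partial) = 94; grand total N = 294.
Expected count = (row total × column total) / N = 65 × 94 / 294 = 20.782.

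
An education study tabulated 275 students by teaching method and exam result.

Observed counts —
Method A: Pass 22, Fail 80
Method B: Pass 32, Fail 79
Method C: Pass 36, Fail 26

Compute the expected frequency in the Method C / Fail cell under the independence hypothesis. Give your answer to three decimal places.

41.709

Row total (Method C) = 62; column total (Fail) = 185; grand total N = 275.
Expected count = (row total × column total) / N = 62 × 185 / 275 = 41.709.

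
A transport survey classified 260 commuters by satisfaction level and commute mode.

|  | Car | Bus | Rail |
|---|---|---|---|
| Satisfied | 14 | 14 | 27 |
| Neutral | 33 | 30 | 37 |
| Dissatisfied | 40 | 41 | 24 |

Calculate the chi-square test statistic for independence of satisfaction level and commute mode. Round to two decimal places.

Row totals: 55, 100, 105. Column totals: 87, 85, 88. Grand total N = 260.
Expected counts (row total × column total / N):
  Satisfied, Car: 55×87/260 = 18.404
  Satisfied, Bus: 55×85/260 = 17.981
  Satisfied, Rail: 55×88/260 = 18.615
  Neutral, Car: 100×87/260 = 33.462
  Neutral, Bus: 100×85/260 = 32.692
  Neutral, Rail: 100×88/260 = 33.846
  Dissatisfied, Car: 105×87/260 = 35.135
  Dissatisfied, Bus: 105×85/260 = 34.327
  Dissatisfied, Rail: 105×88/260 = 35.538
Contributions (O − E)²/E:
  (14 − 18.404)²/18.404 = 1.0539
  (14 − 17.981)²/17.981 = 0.8814
  (27 − 18.615)²/18.615 = 3.7770
  (33 − 33.462)²/33.462 = 0.0064
  (30 − 32.692)²/32.692 = 0.2217
  (37 − 33.846)²/33.846 = 0.2939
  (40 − 35.135)²/35.135 = 0.6736
  (41 − 34.327)²/34.327 = 1.2972
  (24 − 35.538)²/35.538 = 3.7460
χ² = 1.0539 + 0.8814 + 3.7770 + 0.0064 + 0.2217 + 0.2939 + 0.6736 + 1.2972 + 3.7460 = 11.95

11.95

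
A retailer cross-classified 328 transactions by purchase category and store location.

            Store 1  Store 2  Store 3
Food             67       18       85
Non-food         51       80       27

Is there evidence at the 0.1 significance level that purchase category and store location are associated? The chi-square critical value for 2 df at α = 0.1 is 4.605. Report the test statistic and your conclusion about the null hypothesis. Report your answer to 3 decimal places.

71.086; reject H₀

Row totals: 170, 158. Column totals: 118, 98, 112. Grand total N = 328.
Expected counts (row total × column total / N):
  Food, Store 1: 170×118/328 = 61.1585
  Food, Store 2: 170×98/328 = 50.7927
  Food, Store 3: 170×112/328 = 58.0488
  Non-food, Store 1: 158×118/328 = 56.8415
  Non-food, Store 2: 158×98/328 = 47.2073
  Non-food, Store 3: 158×112/328 = 53.9512
Contributions (O − E)²/E:
  (67 − 61.1585)²/61.1585 = 0.5579
  (18 − 50.7927)²/50.7927 = 21.1716
  (85 − 58.0488)²/58.0488 = 12.5130
  (51 − 56.8415)²/56.8415 = 0.6003
  (80 − 47.2073)²/47.2073 = 22.7796
  (27 − 53.9512)²/53.9512 = 13.4634
χ² = 0.5579 + 21.1716 + 12.5130 + 0.6003 + 22.7796 + 13.4634 = 71.086
df = (2−1)(3−1) = 2. Since 71.086 > 4.605, reject the null hypothesis of independence at α = 0.1.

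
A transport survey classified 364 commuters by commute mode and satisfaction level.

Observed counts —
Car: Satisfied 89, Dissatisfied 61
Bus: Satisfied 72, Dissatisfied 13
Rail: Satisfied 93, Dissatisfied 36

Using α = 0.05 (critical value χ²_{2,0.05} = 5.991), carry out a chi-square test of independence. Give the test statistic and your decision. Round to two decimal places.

Row totals: 150, 85, 129. Column totals: 254, 110. Grand total N = 364.
Expected counts (row total × column total / N):
  Car, Satisfied: 150×254/364 = 104.670
  Car, Dissatisfied: 150×110/364 = 45.330
  Bus, Satisfied: 85×254/364 = 59.313
  Bus, Dissatisfied: 85×110/364 = 25.687
  Rail, Satisfied: 129×254/364 = 90.016
  Rail, Dissatisfied: 129×110/364 = 38.984
Contributions (O − E)²/E:
  (89 − 104.670)²/104.670 = 2.3459
  (61 − 45.330)²/45.330 = 5.4169
  (72 − 59.313)²/59.313 = 2.7137
  (13 − 25.687)²/25.687 = 6.2662
  (93 − 90.016)²/90.016 = 0.0989
  (36 − 38.984)²/38.984 = 0.2284
χ² = 2.3459 + 5.4169 + 2.7137 + 6.2662 + 0.0989 + 0.2284 = 17.07
df = (3−1)(2−1) = 2. Since 17.07 > 5.991, reject the null hypothesis of independence at α = 0.05.

17.07; reject H₀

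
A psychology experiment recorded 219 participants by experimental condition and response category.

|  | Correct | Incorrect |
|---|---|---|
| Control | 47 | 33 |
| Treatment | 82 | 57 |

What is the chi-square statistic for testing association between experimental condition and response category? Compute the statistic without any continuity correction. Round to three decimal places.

0.001

Row totals: 80, 139. Column totals: 129, 90. Grand total N = 219.
Expected counts (row total × column total / N):
  Control, Correct: 80×129/219 = 47.1233
  Control, Incorrect: 80×90/219 = 32.8767
  Treatment, Correct: 139×129/219 = 81.8767
  Treatment, Incorrect: 139×90/219 = 57.1233
Contributions (O − E)²/E:
  (47 − 47.1233)²/47.1233 = 0.0003
  (33 − 32.8767)²/32.8767 = 0.0005
  (82 − 81.8767)²/81.8767 = 0.0002
  (57 − 57.1233)²/57.1233 = 0.0003
χ² = 0.0003 + 0.0005 + 0.0002 + 0.0003 = 0.001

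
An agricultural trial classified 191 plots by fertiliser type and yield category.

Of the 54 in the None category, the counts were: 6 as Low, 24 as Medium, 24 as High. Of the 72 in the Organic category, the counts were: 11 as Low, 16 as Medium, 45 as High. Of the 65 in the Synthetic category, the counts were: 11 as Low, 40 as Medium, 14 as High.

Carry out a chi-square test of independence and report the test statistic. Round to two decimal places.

26.64

Row totals: 54, 72, 65. Column totals: 28, 80, 83. Grand total N = 191.
Expected counts (row total × column total / N):
  None, Low: 54×28/191 = 7.916
  None, Medium: 54×80/191 = 22.618
  None, High: 54×83/191 = 23.466
  Organic, Low: 72×28/191 = 10.555
  Organic, Medium: 72×80/191 = 30.157
  Organic, High: 72×83/191 = 31.288
  Synthetic, Low: 65×28/191 = 9.529
  Synthetic, Medium: 65×80/191 = 27.225
  Synthetic, High: 65×83/191 = 28.246
Contributions (O − E)²/E:
  (6 − 7.916)²/7.916 = 0.4638
  (24 − 22.618)²/22.618 = 0.0844
  (24 − 23.466)²/23.466 = 0.0122
  (11 − 10.555)²/10.555 = 0.0188
  (16 − 30.157)²/30.157 = 6.6459
  (45 − 31.288)²/31.288 = 6.0093
  (11 − 9.529)²/9.529 = 0.2271
  (40 − 27.225)²/27.225 = 5.9945
  (14 − 28.246)²/28.246 = 7.1850
χ² = 0.4638 + 0.0844 + 0.0122 + 0.0188 + 6.6459 + 6.0093 + 0.2271 + 5.9945 + 7.1850 = 26.64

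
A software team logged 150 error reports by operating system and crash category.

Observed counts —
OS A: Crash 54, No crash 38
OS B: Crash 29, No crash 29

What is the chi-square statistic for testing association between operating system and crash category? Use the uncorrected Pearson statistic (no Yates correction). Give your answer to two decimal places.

Row totals: 92, 58. Column totals: 83, 67. Grand total N = 150.
Expected counts (row total × column total / N):
  OS A, Crash: 92×83/150 = 50.907
  OS A, No crash: 92×67/150 = 41.093
  OS B, Crash: 58×83/150 = 32.093
  OS B, No crash: 58×67/150 = 25.907
Contributions (O − E)²/E:
  (54 − 50.907)²/50.907 = 0.1879
  (38 − 41.093)²/41.093 = 0.2328
  (29 − 32.093)²/32.093 = 0.2981
  (29 − 25.907)²/25.907 = 0.3693
χ² = 0.1879 + 0.2328 + 0.2981 + 0.3693 = 1.09

1.09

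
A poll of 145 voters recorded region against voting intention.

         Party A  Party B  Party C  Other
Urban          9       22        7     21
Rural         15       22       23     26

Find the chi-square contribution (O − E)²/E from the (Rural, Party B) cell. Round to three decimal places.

0.643

Row total (Rural) = 86; column total (Party B) = 44; N = 145.
Expected count E = 86 × 44 / 145 = 26.0966.
Contribution = (O − E)²/E = (22 − 26.0966)² / 26.0966 = 0.643.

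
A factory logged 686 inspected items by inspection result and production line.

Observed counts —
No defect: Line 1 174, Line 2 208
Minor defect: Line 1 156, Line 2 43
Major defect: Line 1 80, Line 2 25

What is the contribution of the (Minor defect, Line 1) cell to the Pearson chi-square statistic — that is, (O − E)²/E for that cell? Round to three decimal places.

Row total (Minor defect) = 199; column total (Line 1) = 410; N = 686.
Expected count E = 199 × 410 / 686 = 118.9359.
Contribution = (O − E)²/E = (156 − 118.9359)² / 118.9359 = 11.550.

11.550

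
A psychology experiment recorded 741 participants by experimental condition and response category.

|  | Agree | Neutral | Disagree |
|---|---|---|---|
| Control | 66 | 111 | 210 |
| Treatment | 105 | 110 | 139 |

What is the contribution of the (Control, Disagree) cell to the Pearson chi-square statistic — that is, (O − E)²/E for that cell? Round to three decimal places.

Row total (Control) = 387; column total (Disagree) = 349; N = 741.
Expected count E = 387 × 349 / 741 = 182.2713.
Contribution = (O − E)²/E = (210 − 182.2713)² / 182.2713 = 4.218.

4.218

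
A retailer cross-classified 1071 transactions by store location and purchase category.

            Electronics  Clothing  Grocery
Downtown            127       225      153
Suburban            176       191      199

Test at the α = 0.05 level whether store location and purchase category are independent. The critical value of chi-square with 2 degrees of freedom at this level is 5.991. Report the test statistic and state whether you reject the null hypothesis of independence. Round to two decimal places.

Row totals: 505, 566. Column totals: 303, 416, 352. Grand total N = 1071.
Expected counts (row total × column total / N):
  Downtown, Electronics: 505×303/1071 = 142.871
  Downtown, Clothing: 505×416/1071 = 196.153
  Downtown, Grocery: 505×352/1071 = 165.976
  Suburban, Electronics: 566×303/1071 = 160.129
  Suburban, Clothing: 566×416/1071 = 219.847
  Suburban, Grocery: 566×352/1071 = 186.024
Contributions (O − E)²/E:
  (127 − 142.871)²/142.871 = 1.7630
  (225 − 196.153)²/196.153 = 4.2423
  (153 − 165.976)²/165.976 = 1.0145
  (176 − 160.129)²/160.129 = 1.5730
  (191 − 219.847)²/219.847 = 3.7851
  (199 − 186.024)²/186.024 = 0.9051
χ² = 1.7630 + 4.2423 + 1.0145 + 1.5730 + 3.7851 + 0.9051 = 13.28
df = (2−1)(3−1) = 2. Since 13.28 > 5.991, reject the null hypothesis of independence at α = 0.05.

13.28; reject H₀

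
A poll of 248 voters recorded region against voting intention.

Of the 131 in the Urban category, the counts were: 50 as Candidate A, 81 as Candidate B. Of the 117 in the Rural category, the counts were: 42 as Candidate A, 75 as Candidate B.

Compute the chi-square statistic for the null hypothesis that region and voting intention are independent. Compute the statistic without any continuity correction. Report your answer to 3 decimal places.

Row totals: 131, 117. Column totals: 92, 156. Grand total N = 248.
Expected counts (row total × column total / N):
  Urban, Candidate A: 131×92/248 = 48.5968
  Urban, Candidate B: 131×156/248 = 82.4032
  Rural, Candidate A: 117×92/248 = 43.4032
  Rural, Candidate B: 117×156/248 = 73.5968
Contributions (O − E)²/E:
  (50 − 48.5968)²/48.5968 = 0.0405
  (81 − 82.4032)²/82.4032 = 0.0239
  (42 − 43.4032)²/43.4032 = 0.0454
  (75 − 73.5968)²/73.5968 = 0.0268
χ² = 0.0405 + 0.0239 + 0.0454 + 0.0268 = 0.137

0.137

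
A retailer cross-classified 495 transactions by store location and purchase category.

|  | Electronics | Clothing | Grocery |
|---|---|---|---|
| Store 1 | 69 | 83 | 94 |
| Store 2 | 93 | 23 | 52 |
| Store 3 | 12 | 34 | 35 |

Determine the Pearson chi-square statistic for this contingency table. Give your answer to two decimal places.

Row totals: 246, 168, 81. Column totals: 174, 140, 181. Grand total N = 495.
Expected counts (row total × column total / N):
  Store 1, Electronics: 246×174/495 = 86.473
  Store 1, Clothing: 246×140/495 = 69.576
  Store 1, Grocery: 246×181/495 = 89.952
  Store 2, Electronics: 168×174/495 = 59.055
  Store 2, Clothing: 168×140/495 = 47.515
  Store 2, Grocery: 168×181/495 = 61.430
  Store 3, Electronics: 81×174/495 = 28.473
  Store 3, Clothing: 81×140/495 = 22.909
  Store 3, Grocery: 81×181/495 = 29.618
Contributions (O − E)²/E:
  (69 − 86.473)²/86.473 = 3.5306
  (83 − 69.576)²/69.576 = 2.5900
  (94 − 89.952)²/89.952 = 0.1822
  (93 − 59.055)²/59.055 = 19.5117
  (23 − 47.515)²/47.515 = 12.6483
  (52 − 61.430)²/61.430 = 1.4476
  (12 − 28.473)²/28.473 = 9.5304
  (34 − 22.909)²/22.909 = 5.3695
  (35 − 29.618)²/29.618 = 0.9780
χ² = 3.5306 + 2.5900 + 0.1822 + 19.5117 + 12.6483 + 1.4476 + 9.5304 + 5.3695 + 0.9780 = 55.79

55.79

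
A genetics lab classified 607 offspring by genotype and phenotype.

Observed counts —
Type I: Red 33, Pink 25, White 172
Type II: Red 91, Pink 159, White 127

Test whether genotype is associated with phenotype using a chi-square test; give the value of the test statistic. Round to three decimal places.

Row totals: 230, 377. Column totals: 124, 184, 299. Grand total N = 607.
Expected counts (row total × column total / N):
  Type I, Red: 230×124/607 = 46.9852
  Type I, Pink: 230×184/607 = 69.7199
  Type I, White: 230×299/607 = 113.2949
  Type II, Red: 377×124/607 = 77.0148
  Type II, Pink: 377×184/607 = 114.2801
  Type II, White: 377×299/607 = 185.7051
Contributions (O − E)²/E:
  (33 − 46.9852)²/46.9852 = 4.1627
  (25 − 69.7199)²/69.7199 = 28.6843
  (172 − 113.2949)²/113.2949 = 30.4187
  (91 − 77.0148)²/77.0148 = 2.5396
  (159 − 114.2801)²/114.2801 = 17.4997
  (127 − 185.7051)²/185.7051 = 18.5579
χ² = 4.1627 + 28.6843 + 30.4187 + 2.5396 + 17.4997 + 18.5579 = 101.863

101.863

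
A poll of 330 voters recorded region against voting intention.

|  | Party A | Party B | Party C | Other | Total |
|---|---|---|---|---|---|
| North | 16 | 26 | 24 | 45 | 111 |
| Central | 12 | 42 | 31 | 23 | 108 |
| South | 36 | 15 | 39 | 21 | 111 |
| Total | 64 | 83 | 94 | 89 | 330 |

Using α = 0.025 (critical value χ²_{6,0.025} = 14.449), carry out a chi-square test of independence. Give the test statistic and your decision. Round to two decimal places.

44.28; reject H₀

Grand total N = 330.
Expected counts (row total × column total / N):
  North, Party A: 111×64/330 = 21.527
  North, Party B: 111×83/330 = 27.918
  North, Party C: 111×94/330 = 31.618
  North, Other: 111×89/330 = 29.936
  Central, Party A: 108×64/330 = 20.945
  Central, Party B: 108×83/330 = 27.164
  Central, Party C: 108×94/330 = 30.764
  Central, Other: 108×89/330 = 29.127
  South, Party A: 111×64/330 = 21.527
  South, Party B: 111×83/330 = 27.918
  South, Party C: 111×94/330 = 31.618
  South, Other: 111×89/330 = 29.936
Contributions (O − E)²/E:
  (16 − 21.527)²/21.527 = 1.4190
  (26 − 27.918)²/27.918 = 0.1318
  (24 − 31.618)²/31.618 = 1.8355
  (45 − 29.936)²/29.936 = 7.5803
  (12 − 20.945)²/20.945 = 3.8201
  (42 − 27.164)²/27.164 = 8.1029
  (31 − 30.764)²/30.764 = 0.0018
  (23 − 29.127)²/29.127 = 1.2888
  (36 − 21.527)²/21.527 = 9.7305
  (15 − 27.918)²/27.918 = 5.9773
  (39 − 31.618)²/31.618 = 1.7235
  (21 − 29.936)²/29.936 = 2.6674
χ² = 1.4190 + 0.1318 + 1.8355 + 7.5803 + 3.8201 + 8.1029 + 0.0018 + 1.2888 + 9.7305 + 5.9773 + 1.7235 + 2.6674 = 44.28
df = (3−1)(4−1) = 6. Since 44.28 > 14.449, reject the null hypothesis of independence at α = 0.025.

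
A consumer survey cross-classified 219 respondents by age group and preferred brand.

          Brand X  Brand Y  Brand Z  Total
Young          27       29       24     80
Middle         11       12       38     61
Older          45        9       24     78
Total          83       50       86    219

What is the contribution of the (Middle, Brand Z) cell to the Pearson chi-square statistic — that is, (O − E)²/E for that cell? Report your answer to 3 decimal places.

Row total (Middle) = 61; column total (Brand Z) = 86; N = 219.
Expected count E = 61 × 86 / 219 = 23.9543.
Contribution = (O − E)²/E = (38 − 23.9543)² / 23.9543 = 8.236.

8.236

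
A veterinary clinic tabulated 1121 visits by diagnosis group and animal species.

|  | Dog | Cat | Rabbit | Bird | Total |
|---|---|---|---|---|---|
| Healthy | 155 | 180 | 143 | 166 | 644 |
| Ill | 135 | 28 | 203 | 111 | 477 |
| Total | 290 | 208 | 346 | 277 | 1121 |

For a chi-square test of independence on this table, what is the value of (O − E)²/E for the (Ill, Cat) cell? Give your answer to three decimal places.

Row total (Ill) = 477; column total (Cat) = 208; N = 1121.
Expected count E = 477 × 208 / 1121 = 88.5067.
Contribution = (O − E)²/E = (28 − 88.5067)² / 88.5067 = 41.365.

41.365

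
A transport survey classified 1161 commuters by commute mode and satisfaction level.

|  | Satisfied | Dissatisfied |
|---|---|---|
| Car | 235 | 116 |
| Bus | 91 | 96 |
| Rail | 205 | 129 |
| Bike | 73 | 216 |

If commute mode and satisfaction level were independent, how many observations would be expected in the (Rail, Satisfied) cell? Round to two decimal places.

Row total (Rail) = 334; column total (Satisfied) = 604; grand total N = 1161.
Expected count = (row total × column total) / N = 334 × 604 / 1161 = 173.76.

173.76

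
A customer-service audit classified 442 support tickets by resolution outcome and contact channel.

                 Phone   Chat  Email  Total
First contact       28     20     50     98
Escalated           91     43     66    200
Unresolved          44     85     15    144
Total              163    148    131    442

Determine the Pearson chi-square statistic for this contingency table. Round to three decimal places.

82.900

Grand total N = 442.
Expected counts (row total × column total / N):
  First contact, Phone: 98×163/442 = 36.1403
  First contact, Chat: 98×148/442 = 32.8145
  First contact, Email: 98×131/442 = 29.0452
  Escalated, Phone: 200×163/442 = 73.7557
  Escalated, Chat: 200×148/442 = 66.9683
  Escalated, Email: 200×131/442 = 59.2760
  Unresolved, Phone: 144×163/442 = 53.1041
  Unresolved, Chat: 144×148/442 = 48.2172
  Unresolved, Email: 144×131/442 = 42.6787
Contributions (O − E)²/E:
  (28 − 36.1403)²/36.1403 = 1.8335
  (20 − 32.8145)²/32.8145 = 5.0042
  (50 − 29.0452)²/29.0452 = 15.1179
  (91 − 73.7557)²/73.7557 = 4.0318
  (43 − 66.9683)²/66.9683 = 8.5784
  (66 − 59.2760)²/59.2760 = 0.7627
  (44 − 53.1041)²/53.1041 = 1.5608
  (85 − 48.2172)²/48.2172 = 28.0600
  (15 − 42.6787)²/42.6787 = 17.9507
χ² = 1.8335 + 5.0042 + 15.1179 + 4.0318 + 8.5784 + 0.7627 + 1.5608 + 28.0600 + 17.9507 = 82.900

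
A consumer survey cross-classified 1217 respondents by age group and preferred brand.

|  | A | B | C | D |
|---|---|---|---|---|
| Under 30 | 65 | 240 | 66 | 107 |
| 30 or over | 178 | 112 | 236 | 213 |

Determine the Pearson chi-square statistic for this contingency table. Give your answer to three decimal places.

Row totals: 478, 739. Column totals: 243, 352, 302, 320. Grand total N = 1217.
Expected counts (row total × column total / N):
  Under 30, A: 478×243/1217 = 95.44289
  Under 30, B: 478×352/1217 = 138.25472
  Under 30, C: 478×302/1217 = 118.61627
  Under 30, D: 478×320/1217 = 125.68611
  30 or over, A: 739×243/1217 = 147.55711
  30 or over, B: 739×352/1217 = 213.74528
  30 or over, C: 739×302/1217 = 183.38373
  30 or over, D: 739×320/1217 = 194.31389
Contributions (O − E)²/E:
  (65 − 95.44289)²/95.44289 = 9.7102
  (240 − 138.25472)²/138.25472 = 74.8770
  (66 − 118.61627)²/118.61627 = 23.3397
  (107 − 125.68611)²/125.68611 = 2.7781
  (178 − 147.55711)²/147.55711 = 6.2808
  (112 − 213.74528)²/213.74528 = 48.4320
  (236 − 183.38373)²/183.38373 = 15.0966
  (213 − 194.31389)²/194.31389 = 1.7969
χ² = 9.7102 + 74.8770 + 23.3397 + 2.7781 + 6.2808 + 48.4320 + 15.0966 + 1.7969 = 182.311

182.311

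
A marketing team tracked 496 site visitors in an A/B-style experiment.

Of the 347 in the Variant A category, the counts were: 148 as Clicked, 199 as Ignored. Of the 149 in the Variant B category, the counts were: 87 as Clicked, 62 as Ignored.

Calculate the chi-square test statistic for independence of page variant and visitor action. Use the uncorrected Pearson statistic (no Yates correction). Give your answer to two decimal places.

10.36

Row totals: 347, 149. Column totals: 235, 261. Grand total N = 496.
Expected counts (row total × column total / N):
  Variant A, Clicked: 347×235/496 = 164.405
  Variant A, Ignored: 347×261/496 = 182.595
  Variant B, Clicked: 149×235/496 = 70.595
  Variant B, Ignored: 149×261/496 = 78.405
Contributions (O − E)²/E:
  (148 − 164.405)²/164.405 = 1.6370
  (199 − 182.595)²/182.595 = 1.4739
  (87 − 70.595)²/70.595 = 3.8122
  (62 − 78.405)²/78.405 = 3.4325
χ² = 1.6370 + 1.4739 + 3.8122 + 3.4325 = 10.36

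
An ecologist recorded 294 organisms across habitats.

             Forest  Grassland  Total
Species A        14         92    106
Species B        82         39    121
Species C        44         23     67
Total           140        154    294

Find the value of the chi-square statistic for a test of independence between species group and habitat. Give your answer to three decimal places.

Grand total N = 294.
Expected counts (row total × column total / N):
  Species A, Forest: 106×140/294 = 50.47619
  Species A, Grassland: 106×154/294 = 55.52381
  Species B, Forest: 121×140/294 = 57.61905
  Species B, Grassland: 121×154/294 = 63.38095
  Species C, Forest: 67×140/294 = 31.90476
  Species C, Grassland: 67×154/294 = 35.09524
Contributions (O − E)²/E:
  (14 − 50.47619)²/50.47619 = 26.3592
  (92 − 55.52381)²/55.52381 = 23.9629
  (82 − 57.61905)²/57.61905 = 10.3166
  (39 − 63.38095)²/63.38095 = 9.3787
  (44 − 31.90476)²/31.90476 = 4.5854
  (23 − 35.09524)²/35.09524 = 4.1685
χ² = 26.3592 + 23.9629 + 10.3166 + 9.3787 + 4.5854 + 4.1685 = 78.771

78.771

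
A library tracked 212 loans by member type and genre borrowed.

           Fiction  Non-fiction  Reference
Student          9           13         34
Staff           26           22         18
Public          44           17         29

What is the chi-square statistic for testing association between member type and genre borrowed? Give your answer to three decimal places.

23.720

Row totals: 56, 66, 90. Column totals: 79, 52, 81. Grand total N = 212.
Expected counts (row total × column total / N):
  Student, Fiction: 56×79/212 = 20.8679
  Student, Non-fiction: 56×52/212 = 13.7358
  Student, Reference: 56×81/212 = 21.3962
  Staff, Fiction: 66×79/212 = 24.5943
  Staff, Non-fiction: 66×52/212 = 16.1887
  Staff, Reference: 66×81/212 = 25.2170
  Public, Fiction: 90×79/212 = 33.5377
  Public, Non-fiction: 90×52/212 = 22.0755
  Public, Reference: 90×81/212 = 34.3868
Contributions (O − E)²/E:
  (9 − 20.8679)²/20.8679 = 6.7495
  (13 − 13.7358)²/13.7358 = 0.0394
  (34 − 21.3962)²/21.3962 = 7.4245
  (26 − 24.5943)²/24.5943 = 0.0803
  (22 − 16.1887)²/16.1887 = 2.0861
  (18 − 25.2170)²/25.2170 = 2.0655
  (44 − 33.5377)²/33.5377 = 3.2638
  (17 − 22.0755)²/22.0755 = 1.1669
  (29 − 34.3868)²/34.3868 = 0.8439
χ² = 6.7495 + 0.0394 + 7.4245 + 0.0803 + 2.0861 + 2.0655 + 3.2638 + 1.1669 + 0.8439 = 23.720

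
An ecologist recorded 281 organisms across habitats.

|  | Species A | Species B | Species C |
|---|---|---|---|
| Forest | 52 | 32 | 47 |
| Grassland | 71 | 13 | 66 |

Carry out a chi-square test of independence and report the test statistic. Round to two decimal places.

Row totals: 131, 150. Column totals: 123, 45, 113. Grand total N = 281.
Expected counts (row total × column total / N):
  Forest, Species A: 131×123/281 = 57.342
  Forest, Species B: 131×45/281 = 20.979
  Forest, Species C: 131×113/281 = 52.680
  Grassland, Species A: 150×123/281 = 65.658
  Grassland, Species B: 150×45/281 = 24.021
  Grassland, Species C: 150×113/281 = 60.320
Contributions (O − E)²/E:
  (52 − 57.342)²/57.342 = 0.4977
  (32 − 20.979)²/20.979 = 5.7897
  (47 − 52.680)²/52.680 = 0.6124
  (71 − 65.658)²/65.658 = 0.4346
  (13 − 24.021)²/24.021 = 5.0565
  (66 − 60.320)²/60.320 = 0.5349
χ² = 0.4977 + 5.7897 + 0.6124 + 0.4346 + 5.0565 + 0.5349 = 12.93

12.93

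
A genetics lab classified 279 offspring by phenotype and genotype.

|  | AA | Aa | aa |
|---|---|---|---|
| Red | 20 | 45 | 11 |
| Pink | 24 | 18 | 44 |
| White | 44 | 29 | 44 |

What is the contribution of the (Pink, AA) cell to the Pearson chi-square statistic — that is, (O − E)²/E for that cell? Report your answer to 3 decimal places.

Row total (Pink) = 86; column total (AA) = 88; N = 279.
Expected count E = 86 × 88 / 279 = 27.1254.
Contribution = (O − E)²/E = (24 − 27.1254)² / 27.1254 = 0.360.

0.360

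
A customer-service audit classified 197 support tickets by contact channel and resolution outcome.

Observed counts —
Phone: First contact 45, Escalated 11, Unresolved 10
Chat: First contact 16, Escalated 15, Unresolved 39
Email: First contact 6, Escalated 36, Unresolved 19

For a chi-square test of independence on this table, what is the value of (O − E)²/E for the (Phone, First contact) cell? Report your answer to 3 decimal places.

22.660

Row total (Phone) = 66; column total (First contact) = 67; N = 197.
Expected count E = 66 × 67 / 197 = 22.4467.
Contribution = (O − E)²/E = (45 − 22.4467)² / 22.4467 = 22.660.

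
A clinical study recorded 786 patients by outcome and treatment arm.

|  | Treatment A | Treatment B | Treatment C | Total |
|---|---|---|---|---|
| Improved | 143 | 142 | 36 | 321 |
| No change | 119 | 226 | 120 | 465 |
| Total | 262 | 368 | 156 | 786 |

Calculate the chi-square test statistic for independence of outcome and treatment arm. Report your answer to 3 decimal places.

Grand total N = 786.
Expected counts (row total × column total / N):
  Improved, Treatment A: 321×262/786 = 107.0000
  Improved, Treatment B: 321×368/786 = 150.2901
  Improved, Treatment C: 321×156/786 = 63.7099
  No change, Treatment A: 465×262/786 = 155.0000
  No change, Treatment B: 465×368/786 = 217.7099
  No change, Treatment C: 465×156/786 = 92.2901
Contributions (O − E)²/E:
  (143 − 107.0000)²/107.0000 = 12.1121
  (142 − 150.2901)²/150.2901 = 0.4573
  (36 − 63.7099)²/63.7099 = 12.0521
  (119 − 155.0000)²/155.0000 = 8.3613
  (226 − 217.7099)²/217.7099 = 0.3157
  (120 − 92.2901)²/92.2901 = 8.3198
χ² = 12.1121 + 0.4573 + 12.0521 + 8.3613 + 0.3157 + 8.3198 = 41.618

41.618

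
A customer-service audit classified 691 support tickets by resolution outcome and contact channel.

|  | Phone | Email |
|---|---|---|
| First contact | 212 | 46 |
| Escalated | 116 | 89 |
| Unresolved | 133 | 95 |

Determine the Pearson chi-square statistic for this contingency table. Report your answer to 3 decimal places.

44.439

Row totals: 258, 205, 228. Column totals: 461, 230. Grand total N = 691.
Expected counts (row total × column total / N):
  First contact, Phone: 258×461/691 = 172.1245
  First contact, Email: 258×230/691 = 85.8755
  Escalated, Phone: 205×461/691 = 136.7656
  Escalated, Email: 205×230/691 = 68.2344
  Unresolved, Phone: 228×461/691 = 152.1100
  Unresolved, Email: 228×230/691 = 75.8900
Contributions (O − E)²/E:
  (212 − 172.1245)²/172.1245 = 9.2378
  (46 − 85.8755)²/85.8755 = 18.5158
  (116 − 136.7656)²/136.7656 = 3.1529
  (89 − 68.2344)²/68.2344 = 6.3195
  (133 − 152.1100)²/152.1100 = 2.4008
  (95 − 75.8900)²/75.8900 = 4.8121
χ² = 9.2378 + 18.5158 + 3.1529 + 6.3195 + 2.4008 + 4.8121 = 44.439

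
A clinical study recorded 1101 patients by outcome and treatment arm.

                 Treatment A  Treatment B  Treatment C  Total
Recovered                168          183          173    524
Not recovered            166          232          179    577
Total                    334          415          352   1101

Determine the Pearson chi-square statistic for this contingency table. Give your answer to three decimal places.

Grand total N = 1101.
Expected counts (row total × column total / N):
  Recovered, Treatment A: 524×334/1101 = 158.9609
  Recovered, Treatment B: 524×415/1101 = 197.5114
  Recovered, Treatment C: 524×352/1101 = 167.5277
  Not recovered, Treatment A: 577×334/1101 = 175.0391
  Not recovered, Treatment B: 577×415/1101 = 217.4886
  Not recovered, Treatment C: 577×352/1101 = 184.4723
Contributions (O − E)²/E:
  (168 − 158.9609)²/158.9609 = 0.5140
  (183 − 197.5114)²/197.5114 = 1.0662
  (173 − 167.5277)²/167.5277 = 0.1788
  (166 − 175.0391)²/175.0391 = 0.4668
  (232 − 217.4886)²/217.4886 = 0.9682
  (179 − 184.4723)²/184.4723 = 0.1623
χ² = 0.5140 + 1.0662 + 0.1788 + 0.4668 + 0.9682 + 0.1623 = 3.356

3.356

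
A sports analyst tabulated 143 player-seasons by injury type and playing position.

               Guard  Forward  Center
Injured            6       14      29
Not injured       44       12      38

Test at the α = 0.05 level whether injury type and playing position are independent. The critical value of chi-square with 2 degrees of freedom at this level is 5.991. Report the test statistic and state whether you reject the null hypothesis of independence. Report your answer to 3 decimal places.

Row totals: 49, 94. Column totals: 50, 26, 67. Grand total N = 143.
Expected counts (row total × column total / N):
  Injured, Guard: 49×50/143 = 17.1329
  Injured, Forward: 49×26/143 = 8.9091
  Injured, Center: 49×67/143 = 22.9580
  Not injured, Guard: 94×50/143 = 32.8671
  Not injured, Forward: 94×26/143 = 17.0909
  Not injured, Center: 94×67/143 = 44.0420
Contributions (O − E)²/E:
  (6 − 17.1329)²/17.1329 = 7.2341
  (14 − 8.9091)²/8.9091 = 2.9091
  (29 − 22.9580)²/22.9580 = 1.5901
  (44 − 32.8671)²/32.8671 = 3.7710
  (12 − 17.0909)²/17.0909 = 1.5164
  (38 − 44.0420)²/44.0420 = 0.8289
χ² = 7.2341 + 2.9091 + 1.5901 + 3.7710 + 1.5164 + 0.8289 = 17.850
df = (2−1)(3−1) = 2. Since 17.850 > 5.991, reject the null hypothesis of independence at α = 0.05.

17.850; reject H₀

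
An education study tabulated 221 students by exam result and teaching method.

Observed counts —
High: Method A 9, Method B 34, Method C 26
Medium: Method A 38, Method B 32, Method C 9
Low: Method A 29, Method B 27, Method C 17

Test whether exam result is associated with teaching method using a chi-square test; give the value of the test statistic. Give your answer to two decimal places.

26.23

Row totals: 69, 79, 73. Column totals: 76, 93, 52. Grand total N = 221.
Expected counts (row total × column total / N):
  High, Method A: 69×76/221 = 23.729
  High, Method B: 69×93/221 = 29.036
  High, Method C: 69×52/221 = 16.235
  Medium, Method A: 79×76/221 = 27.167
  Medium, Method B: 79×93/221 = 33.244
  Medium, Method C: 79×52/221 = 18.588
  Low, Method A: 73×76/221 = 25.104
  Low, Method B: 73×93/221 = 30.719
  Low, Method C: 73×52/221 = 17.176
Contributions (O − E)²/E:
  (9 − 23.729)²/23.729 = 9.1425
  (34 − 29.036)²/29.036 = 0.8486
  (26 − 16.235)²/16.235 = 5.8734
  (38 − 27.167)²/27.167 = 4.3197
  (32 − 33.244)²/33.244 = 0.0466
  (9 − 18.588)²/18.588 = 4.9457
  (29 − 25.104)²/25.104 = 0.6046
  (27 − 30.719)²/30.719 = 0.4502
  (17 − 17.176)²/17.176 = 0.0018
χ² = 9.1425 + 0.8486 + 5.8734 + 4.3197 + 0.0466 + 4.9457 + 0.6046 + 0.4502 + 0.0018 = 26.23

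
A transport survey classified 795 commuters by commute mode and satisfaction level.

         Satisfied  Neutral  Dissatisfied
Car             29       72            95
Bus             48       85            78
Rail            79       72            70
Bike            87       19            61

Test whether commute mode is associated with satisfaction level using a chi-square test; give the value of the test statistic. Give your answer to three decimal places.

84.181

Row totals: 196, 211, 221, 167. Column totals: 243, 248, 304. Grand total N = 795.
Expected counts (row total × column total / N):
  Car, Satisfied: 196×243/795 = 59.9094
  Car, Neutral: 196×248/795 = 61.1421
  Car, Dissatisfied: 196×304/795 = 74.9484
  Bus, Satisfied: 211×243/795 = 64.4943
  Bus, Neutral: 211×248/795 = 65.8214
  Bus, Dissatisfied: 211×304/795 = 80.6843
  Rail, Satisfied: 221×243/795 = 67.5509
  Rail, Neutral: 221×248/795 = 68.9409
  Rail, Dissatisfied: 221×304/795 = 84.5082
  Bike, Satisfied: 167×243/795 = 51.0453
  Bike, Neutral: 167×248/795 = 52.0956
  Bike, Dissatisfied: 167×304/795 = 63.8591
Contributions (O − E)²/E:
  (29 − 59.9094)²/59.9094 = 15.9473
  (72 − 61.1421)²/61.1421 = 1.9282
  (95 − 74.9484)²/74.9484 = 5.3646
  (48 − 64.4943)²/64.4943 = 4.2184
  (85 − 65.8214)²/65.8214 = 5.5881
  (78 − 80.6843)²/80.6843 = 0.0893
  (79 − 67.5509)²/67.5509 = 1.9405
  (72 − 68.9409)²/68.9409 = 0.1357
  (70 − 84.5082)²/84.5082 = 2.4907
  (87 − 51.0453)²/51.0453 = 25.3254
  (19 − 52.0956)²/52.0956 = 21.0252
  (61 − 63.8591)²/63.8591 = 0.1280
χ² = 15.9473 + 1.9282 + 5.3646 + 4.2184 + 5.5881 + 0.0893 + 1.9405 + 0.1357 + 2.4907 + 25.3254 + 21.0252 + 0.1280 = 84.181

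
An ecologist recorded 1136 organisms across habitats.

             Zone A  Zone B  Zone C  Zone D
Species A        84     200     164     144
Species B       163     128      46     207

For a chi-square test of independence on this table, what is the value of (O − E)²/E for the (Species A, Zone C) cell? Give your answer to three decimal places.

27.204

Row total (Species A) = 592; column total (Zone C) = 210; N = 1136.
Expected count E = 592 × 210 / 1136 = 109.4366.
Contribution = (O − E)²/E = (164 − 109.4366)² / 109.4366 = 27.204.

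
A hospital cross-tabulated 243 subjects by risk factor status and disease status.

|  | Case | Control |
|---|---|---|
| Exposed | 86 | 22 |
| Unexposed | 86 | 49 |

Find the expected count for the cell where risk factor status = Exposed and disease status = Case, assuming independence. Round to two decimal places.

Row total (Exposed) = 108; column total (Case) = 172; grand total N = 243.
Expected count = (row total × column total) / N = 108 × 172 / 243 = 76.44.

76.44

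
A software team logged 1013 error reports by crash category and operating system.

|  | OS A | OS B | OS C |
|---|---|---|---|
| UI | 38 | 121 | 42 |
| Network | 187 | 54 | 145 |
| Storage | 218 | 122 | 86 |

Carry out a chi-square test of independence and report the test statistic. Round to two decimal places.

Row totals: 201, 386, 426. Column totals: 443, 297, 273. Grand total N = 1013.
Expected counts (row total × column total / N):
  UI, OS A: 201×443/1013 = 87.900
  UI, OS B: 201×297/1013 = 58.931
  UI, OS C: 201×273/1013 = 54.169
  Network, OS A: 386×443/1013 = 168.804
  Network, OS B: 386×297/1013 = 113.171
  Network, OS C: 386×273/1013 = 104.026
  Storage, OS A: 426×443/1013 = 186.296
  Storage, OS B: 426×297/1013 = 124.898
  Storage, OS C: 426×273/1013 = 114.806
Contributions (O − E)²/E:
  (38 − 87.900)²/87.900 = 28.3278
  (121 − 58.931)²/58.931 = 65.3741
  (42 − 54.169)²/54.169 = 2.7338
  (187 − 168.804)²/168.804 = 1.9614
  (54 − 113.171)²/113.171 = 30.9373
  (145 − 104.026)²/104.026 = 16.1389
  (218 − 186.296)²/186.296 = 5.3954
  (122 − 124.898)²/124.898 = 0.0672
  (86 − 114.806)²/114.806 = 7.2277
χ² = 28.3278 + 65.3741 + 2.7338 + 1.9614 + 30.9373 + 16.1389 + 5.3954 + 0.0672 + 7.2277 = 158.16

158.16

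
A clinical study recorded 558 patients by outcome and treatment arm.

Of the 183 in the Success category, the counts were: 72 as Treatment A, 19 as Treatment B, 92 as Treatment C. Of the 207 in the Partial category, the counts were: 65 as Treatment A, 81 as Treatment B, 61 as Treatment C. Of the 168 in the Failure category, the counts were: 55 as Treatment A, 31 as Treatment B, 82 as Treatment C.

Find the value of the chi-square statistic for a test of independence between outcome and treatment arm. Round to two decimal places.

Row totals: 183, 207, 168. Column totals: 192, 131, 235. Grand total N = 558.
Expected counts (row total × column total / N):
  Success, Treatment A: 183×192/558 = 62.9677
  Success, Treatment B: 183×131/558 = 42.9624
  Success, Treatment C: 183×235/558 = 77.0699
  Partial, Treatment A: 207×192/558 = 71.2258
  Partial, Treatment B: 207×131/558 = 48.5968
  Partial, Treatment C: 207×235/558 = 87.1774
  Failure, Treatment A: 168×192/558 = 57.8065
  Failure, Treatment B: 168×131/558 = 39.4409
  Failure, Treatment C: 168×235/558 = 70.7527
Contributions (O − E)²/E:
  (72 − 62.9677)²/62.9677 = 1.2956
  (19 − 42.9624)²/42.9624 = 13.3651
  (92 − 77.0699)²/77.0699 = 2.8923
  (65 − 71.2258)²/71.2258 = 0.5442
  (81 − 48.5968)²/48.5968 = 21.6057
  (61 − 87.1774)²/87.1774 = 7.8605
  (55 − 57.8065)²/57.8065 = 0.1363
  (31 − 39.4409)²/39.4409 = 1.8065
  (82 − 70.7527)²/70.7527 = 1.7879
χ² = 1.2956 + 13.3651 + 2.8923 + 0.5442 + 21.6057 + 7.8605 + 0.1363 + 1.8065 + 1.7879 = 51.29

51.29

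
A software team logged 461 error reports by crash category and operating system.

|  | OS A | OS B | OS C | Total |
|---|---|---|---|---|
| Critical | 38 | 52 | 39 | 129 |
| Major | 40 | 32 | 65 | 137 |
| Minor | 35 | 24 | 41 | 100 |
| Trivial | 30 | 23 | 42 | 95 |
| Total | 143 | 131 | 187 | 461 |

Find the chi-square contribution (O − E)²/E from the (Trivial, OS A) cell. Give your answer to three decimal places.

0.010

Row total (Trivial) = 95; column total (OS A) = 143; N = 461.
Expected count E = 95 × 143 / 461 = 29.4685.
Contribution = (O − E)²/E = (30 − 29.4685)² / 29.4685 = 0.010.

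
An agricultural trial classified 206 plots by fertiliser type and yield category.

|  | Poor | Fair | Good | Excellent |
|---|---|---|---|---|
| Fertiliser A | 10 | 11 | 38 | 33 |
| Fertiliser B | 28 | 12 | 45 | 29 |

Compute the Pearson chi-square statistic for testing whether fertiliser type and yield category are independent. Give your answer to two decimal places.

Row totals: 92, 114. Column totals: 38, 23, 83, 62. Grand total N = 206.
Expected counts (row total × column total / N):
  Fertiliser A, Poor: 92×38/206 = 16.971
  Fertiliser A, Fair: 92×23/206 = 10.272
  Fertiliser A, Good: 92×83/206 = 37.068
  Fertiliser A, Excellent: 92×62/206 = 27.689
  Fertiliser B, Poor: 114×38/206 = 21.029
  Fertiliser B, Fair: 114×23/206 = 12.728
  Fertiliser B, Good: 114×83/206 = 45.932
  Fertiliser B, Excellent: 114×62/206 = 34.311
Contributions (O − E)²/E:
  (10 − 16.971)²/16.971 = 2.8634
  (11 − 10.272)²/10.272 = 0.0516
  (38 − 37.068)²/37.068 = 0.0234
  (33 − 27.689)²/27.689 = 1.0187
  (28 − 21.029)²/21.029 = 2.3108
  (12 − 12.728)²/12.728 = 0.0416
  (45 − 45.932)²/45.932 = 0.0189
  (29 − 34.311)²/34.311 = 0.8221
χ² = 2.8634 + 0.0516 + 0.0234 + 1.0187 + 2.3108 + 0.0416 + 0.0189 + 0.8221 = 7.15

7.15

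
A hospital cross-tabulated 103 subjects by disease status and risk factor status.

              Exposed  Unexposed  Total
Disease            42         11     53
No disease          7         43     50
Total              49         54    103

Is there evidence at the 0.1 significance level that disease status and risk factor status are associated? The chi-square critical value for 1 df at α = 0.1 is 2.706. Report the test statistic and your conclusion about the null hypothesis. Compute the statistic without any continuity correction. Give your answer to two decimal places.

Grand total N = 103.
Expected counts (row total × column total / N):
  Disease, Exposed: 53×49/103 = 25.214
  Disease, Unexposed: 53×54/103 = 27.786
  No disease, Exposed: 50×49/103 = 23.786
  No disease, Unexposed: 50×54/103 = 26.214
Contributions (O − E)²/E:
  (42 − 25.214)²/25.214 = 11.1751
  (11 − 27.786)²/27.786 = 10.1407
  (7 − 23.786)²/23.786 = 11.8460
  (43 − 26.214)²/26.214 = 10.7488
χ² = 11.1751 + 10.1407 + 11.8460 + 10.7488 = 43.91
df = (2−1)(2−1) = 1. Since 43.91 > 2.706, reject the null hypothesis of independence at α = 0.1.

43.91; reject H₀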